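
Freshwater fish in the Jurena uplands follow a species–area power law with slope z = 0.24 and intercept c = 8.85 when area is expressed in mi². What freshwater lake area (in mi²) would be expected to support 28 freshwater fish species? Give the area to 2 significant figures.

28 = 8.85 × A^0.24  ⇒  A^0.24 = 28/8.85 = 3.164
ln A = ln(3.164) / 0.24 = 1.1518 / 0.24 = 4.7991
A = e^4.7991 ≈ 121.4 mi²

120 mi²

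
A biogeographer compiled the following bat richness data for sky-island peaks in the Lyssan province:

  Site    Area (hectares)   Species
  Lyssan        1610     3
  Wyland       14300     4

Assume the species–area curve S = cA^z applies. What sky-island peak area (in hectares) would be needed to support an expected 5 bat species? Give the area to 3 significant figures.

z = ln(4/3) / ln(14300/1610) = 0.2877 / 2.1840 = 0.1317
c = 3 / 1610^0.1317 = 3 / 2.645 = 1.134
A = (5/1.134)^(1/0.1317) ⇒ ln A = ln(4.408)/0.1317 = 11.2621
A = e^11.2621 ≈ 77814 hectares

77800 hectares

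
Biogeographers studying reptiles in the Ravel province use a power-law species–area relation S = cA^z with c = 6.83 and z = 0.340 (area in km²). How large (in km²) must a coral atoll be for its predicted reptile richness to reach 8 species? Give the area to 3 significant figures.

1.59 km²

8 = 6.83 × A^0.34  ⇒  A^0.34 = 8/6.83 = 1.171
ln A = ln(1.171) / 0.34 = 0.1581 / 0.34 = 0.4650
A = e^0.4650 ≈ 1.592 km²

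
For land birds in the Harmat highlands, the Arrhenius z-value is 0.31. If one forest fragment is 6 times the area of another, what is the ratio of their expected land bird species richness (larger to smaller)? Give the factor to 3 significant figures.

S₂/S₁ = (A₂/A₁)^z = 6^0.31
ln(S₂/S₁) = 0.31 × ln 6 = 0.31 × 1.7918 = 0.5554
S₂/S₁ = e^0.5554 ≈ 1.743

1.74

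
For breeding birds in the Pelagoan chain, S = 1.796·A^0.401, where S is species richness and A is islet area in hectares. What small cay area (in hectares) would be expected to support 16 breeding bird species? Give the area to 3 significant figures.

16 = 1.796 × A^0.401  ⇒  A^0.401 = 16/1.796 = 8.909
ln A = ln(8.909) / 0.401 = 2.1870 / 0.401 = 5.4539
A = e^5.4539 ≈ 233.7 hectares

234 hectares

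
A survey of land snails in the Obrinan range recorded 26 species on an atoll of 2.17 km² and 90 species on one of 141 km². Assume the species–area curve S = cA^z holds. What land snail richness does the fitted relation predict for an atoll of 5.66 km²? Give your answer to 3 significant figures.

34.6

z = ln(90/26) / ln(141/2.17) = 1.2417 / 4.1740 = 0.2975
c = 26 / 2.17^0.2975 = 26 / 1.259 = 20.65
S₃ = 20.65 × 5.66^0.2975 = 20.65 × 1.675 ≈ 34.58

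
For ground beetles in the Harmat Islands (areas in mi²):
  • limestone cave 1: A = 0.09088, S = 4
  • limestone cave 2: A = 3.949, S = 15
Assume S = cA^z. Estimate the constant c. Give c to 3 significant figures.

z = ln(S₂/S₁) / ln(A₂/A₁) = ln(15/4) / ln(3.949/0.09088) = 1.3218 / 3.7717 = 0.3504
c = S₁ / A₁^z = 4 / 0.09088^0.3504 = 4 / 0.4315 = 9.27

9.27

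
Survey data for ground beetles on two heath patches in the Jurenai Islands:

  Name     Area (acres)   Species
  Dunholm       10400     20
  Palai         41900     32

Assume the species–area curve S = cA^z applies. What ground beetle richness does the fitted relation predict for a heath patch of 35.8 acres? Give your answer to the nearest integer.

3

z = ln(32/20) / ln(41900/10400) = 0.4700 / 1.3935 = 0.3373
c = 20 / 10400^0.3373 = 20 / 22.64 = 0.8834
S₃ = 0.8834 × 35.8^0.3373 = 0.8834 × 3.343 ≈ 2.953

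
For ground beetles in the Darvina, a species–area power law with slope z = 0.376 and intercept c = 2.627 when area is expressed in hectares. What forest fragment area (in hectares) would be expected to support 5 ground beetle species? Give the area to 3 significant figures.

5 = 2.627 × A^0.376  ⇒  A^0.376 = 5/2.627 = 1.903
ln A = ln(1.903) / 0.376 = 0.6436 / 0.376 = 1.7117
A = e^1.7117 ≈ 5.538 hectares

5.54 hectares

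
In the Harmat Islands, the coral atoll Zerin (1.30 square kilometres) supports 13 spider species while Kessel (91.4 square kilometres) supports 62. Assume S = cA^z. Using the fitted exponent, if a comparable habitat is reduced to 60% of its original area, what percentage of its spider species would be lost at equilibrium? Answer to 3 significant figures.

z = ln(62/13) / ln(91.4/1.3) = 1.5622 / 4.2529 = 0.3673
S_new/S_old = (A_new/A_old)^z = 0.6^0.3673 = exp(0.3673 × -0.5108) = 0.8289
Fraction lost = 1 − 0.8289 = 0.1711

17.1%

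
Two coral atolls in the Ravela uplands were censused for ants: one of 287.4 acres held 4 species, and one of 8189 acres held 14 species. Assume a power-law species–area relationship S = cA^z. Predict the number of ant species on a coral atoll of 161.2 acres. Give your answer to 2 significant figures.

z = ln(14/4) / ln(8189/287.4) = 1.2528 / 3.3497 = 0.3740
c = 4 / 287.4^0.3740 = 4 / 8.307 = 0.4815
S₃ = 0.4815 × 161.2^0.3740 = 0.4815 × 6.692 ≈ 3.222

3.2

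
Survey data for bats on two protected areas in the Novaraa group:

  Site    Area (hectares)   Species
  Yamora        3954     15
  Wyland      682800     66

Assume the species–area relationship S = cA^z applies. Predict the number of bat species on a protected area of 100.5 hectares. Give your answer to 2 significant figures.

z = ln(66/15) / ln(682800/3954) = 1.4816 / 5.1515 = 0.2876
c = 15 / 3954^0.2876 = 15 / 10.83 = 1.385
S₃ = 1.385 × 100.5^0.2876 = 1.385 × 3.766 ≈ 5.217

5.2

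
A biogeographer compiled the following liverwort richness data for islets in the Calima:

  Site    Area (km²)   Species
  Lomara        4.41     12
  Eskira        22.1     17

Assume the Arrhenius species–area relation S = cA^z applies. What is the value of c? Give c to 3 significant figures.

z = ln(S₂/S₁) / ln(A₂/A₁) = ln(17/12) / ln(22.1/4.41) = 0.3483 / 1.6117 = 0.2161
c = S₁ / A₁^z = 12 / 4.41^0.2161 = 12 / 1.378 = 8.708

8.71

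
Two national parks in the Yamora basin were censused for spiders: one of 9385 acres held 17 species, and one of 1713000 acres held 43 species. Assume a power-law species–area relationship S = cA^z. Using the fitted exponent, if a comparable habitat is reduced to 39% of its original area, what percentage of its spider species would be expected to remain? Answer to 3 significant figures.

84.6%

z = ln(43/17) / ln(1713000/9385) = 0.9280 / 5.2069 = 0.1782
S_new/S_old = (A_new/A_old)^z = 0.39^0.1782 = exp(0.1782 × -0.9416) = 0.8455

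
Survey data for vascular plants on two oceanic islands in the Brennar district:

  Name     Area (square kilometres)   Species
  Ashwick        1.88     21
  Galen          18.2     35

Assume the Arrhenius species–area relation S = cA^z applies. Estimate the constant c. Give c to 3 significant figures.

18.2

z = ln(S₂/S₁) / ln(A₂/A₁) = ln(35/21) / ln(18.2/1.88) = 0.5108 / 2.2701 = 0.2250
c = S₁ / A₁^z = 21 / 1.88^0.2250 = 21 / 1.153 = 18.22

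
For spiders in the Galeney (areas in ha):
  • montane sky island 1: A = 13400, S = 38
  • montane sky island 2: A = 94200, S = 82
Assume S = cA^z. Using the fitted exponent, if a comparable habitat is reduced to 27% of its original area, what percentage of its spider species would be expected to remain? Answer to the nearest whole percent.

60%

z = ln(82/38) / ln(94200/13400) = 0.7691 / 1.9502 = 0.3944
S_new/S_old = (A_new/A_old)^z = 0.27^0.3944 = exp(0.3944 × -1.3093) = 0.5967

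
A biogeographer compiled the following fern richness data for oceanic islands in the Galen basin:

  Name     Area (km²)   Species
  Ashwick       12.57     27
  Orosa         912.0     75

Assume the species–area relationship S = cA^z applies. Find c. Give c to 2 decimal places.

14.76

z = ln(S₂/S₁) / ln(A₂/A₁) = ln(75/27) / ln(912/12.57) = 1.0217 / 4.2843 = 0.2385
c = S₁ / A₁^z = 27 / 12.57^0.2385 = 27 / 1.829 = 14.76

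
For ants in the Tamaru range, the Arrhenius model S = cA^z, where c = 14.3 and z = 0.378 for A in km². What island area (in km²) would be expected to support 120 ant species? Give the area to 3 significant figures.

278 km²

120 = 14.3 × A^0.378  ⇒  A^0.378 = 120/14.3 = 8.392
ln A = ln(8.392) / 0.378 = 2.1272 / 0.378 = 5.6276
A = e^5.6276 ≈ 278 km²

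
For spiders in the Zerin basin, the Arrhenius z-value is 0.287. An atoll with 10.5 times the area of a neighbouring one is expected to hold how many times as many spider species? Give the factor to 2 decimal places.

S₂/S₁ = (A₂/A₁)^z = 10.5^0.287
ln(S₂/S₁) = 0.287 × ln 10.5 = 0.287 × 2.3514 = 0.6748
S₂/S₁ = e^0.6748 ≈ 1.964

1.96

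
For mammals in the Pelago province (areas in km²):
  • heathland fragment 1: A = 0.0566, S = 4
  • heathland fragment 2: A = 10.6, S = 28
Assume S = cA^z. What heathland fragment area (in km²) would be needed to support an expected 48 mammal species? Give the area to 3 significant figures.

45.2 km²

z = ln(28/4) / ln(10.6/0.0566) = 1.9459 / 5.2326 = 0.3719
c = 4 / 0.0566^0.3719 = 4 / 0.3437 = 11.64
A = (48/11.64)^(1/0.3719) ⇒ ln A = ln(4.125)/0.3719 = 3.8102
A = e^3.8102 ≈ 45.16 km²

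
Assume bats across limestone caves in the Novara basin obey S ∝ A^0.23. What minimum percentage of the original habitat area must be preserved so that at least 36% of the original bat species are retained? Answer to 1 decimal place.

Need (A_new/A_old)^0.23 = 0.36, so A_new/A_old = 0.36^(1/0.23) = 0.36^4.348
ln(A_new/A_old) = ln 0.36 / 0.23 = -1.0217 / 0.23 = -4.4420
A_new/A_old = e^-4.4420 ≈ 0.01177

1.2%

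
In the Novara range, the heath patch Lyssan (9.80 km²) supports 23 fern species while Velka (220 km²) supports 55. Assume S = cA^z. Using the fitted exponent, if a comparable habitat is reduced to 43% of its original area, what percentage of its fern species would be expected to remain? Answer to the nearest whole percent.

79%

z = ln(55/23) / ln(220/9.8) = 0.8718 / 3.1112 = 0.2802
S_new/S_old = (A_new/A_old)^z = 0.43^0.2802 = exp(0.2802 × -0.8440) = 0.7894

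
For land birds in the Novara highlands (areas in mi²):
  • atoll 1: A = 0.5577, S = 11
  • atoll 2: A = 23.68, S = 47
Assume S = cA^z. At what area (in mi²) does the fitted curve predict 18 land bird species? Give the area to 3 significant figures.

1.99 mi²

z = ln(47/11) / ln(23.68/0.5577) = 1.4523 / 3.7486 = 0.3874
c = 11 / 0.5577^0.3874 = 11 / 0.7975 = 13.79
A = (18/13.79)^(1/0.3874) ⇒ ln A = ln(1.305)/0.3874 = 0.6873
A = e^0.6873 ≈ 1.988 mi²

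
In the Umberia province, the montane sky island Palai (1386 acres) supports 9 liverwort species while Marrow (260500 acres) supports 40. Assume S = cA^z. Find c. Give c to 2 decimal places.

1.15

z = ln(S₂/S₁) / ln(A₂/A₁) = ln(40/9) / ln(260500/1386) = 1.4917 / 5.2362 = 0.2849
c = S₁ / A₁^z = 9 / 1386^0.2849 = 9 / 7.853 = 1.146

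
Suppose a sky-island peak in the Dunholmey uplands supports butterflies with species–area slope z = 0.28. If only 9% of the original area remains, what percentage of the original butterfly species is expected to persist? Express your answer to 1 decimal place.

S_new/S_old = (A_new/A_old)^z = 0.09^0.28
= exp(0.28 × ln 0.09) = exp(0.28 × -2.4079) = exp(-0.6742) ≈ 0.5096

51.0%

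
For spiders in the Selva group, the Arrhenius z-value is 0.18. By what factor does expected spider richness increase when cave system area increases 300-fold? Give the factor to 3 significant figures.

S₂/S₁ = (A₂/A₁)^z = 300^0.18
ln(S₂/S₁) = 0.18 × ln 300 = 0.18 × 5.7038 = 1.0267
S₂/S₁ = e^1.0267 ≈ 2.792

2.79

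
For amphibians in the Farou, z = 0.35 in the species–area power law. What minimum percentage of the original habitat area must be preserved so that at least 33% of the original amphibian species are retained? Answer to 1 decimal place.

Need (A_new/A_old)^0.35 = 0.33, so A_new/A_old = 0.33^(1/0.35) = 0.33^2.857
ln(A_new/A_old) = ln 0.33 / 0.35 = -1.1087 / 0.35 = -3.1676
A_new/A_old = e^-3.1676 ≈ 0.0421

4.2%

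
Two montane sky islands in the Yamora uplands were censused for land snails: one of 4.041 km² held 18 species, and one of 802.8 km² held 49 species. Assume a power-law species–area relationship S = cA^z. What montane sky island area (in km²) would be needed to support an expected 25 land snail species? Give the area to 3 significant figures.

z = ln(49/18) / ln(802.8/4.041) = 1.0014 / 5.2916 = 0.1893
c = 18 / 4.041^0.1893 = 18 / 1.303 = 13.82
A = (25/13.82)^(1/0.1893) ⇒ ln A = ln(1.809)/0.1893 = 3.1323
A = e^3.1323 ≈ 22.93 km²

22.9 km²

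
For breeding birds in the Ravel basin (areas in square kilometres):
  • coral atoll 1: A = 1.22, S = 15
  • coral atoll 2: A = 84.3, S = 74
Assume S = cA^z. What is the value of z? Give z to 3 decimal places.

Taking logs: ln S = ln c + z ln A, so z = (ln S₂ − ln S₁)/(ln A₂ − ln A₁).
z = ln(74/15) / ln(84.3/1.22) = ln(4.933) / ln(69.1) = 1.5960 / 4.2355 = 0.3768

0.377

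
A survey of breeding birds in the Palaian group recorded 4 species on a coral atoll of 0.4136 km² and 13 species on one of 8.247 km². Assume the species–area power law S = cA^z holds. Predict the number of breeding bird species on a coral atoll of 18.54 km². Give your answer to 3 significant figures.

z = ln(13/4) / ln(8.247/0.4136) = 1.1787 / 2.9927 = 0.3938
c = 4 / 0.4136^0.3938 = 4 / 0.7063 = 5.663
S₃ = 5.663 × 18.54^0.3938 = 5.663 × 3.158 ≈ 17.89

17.9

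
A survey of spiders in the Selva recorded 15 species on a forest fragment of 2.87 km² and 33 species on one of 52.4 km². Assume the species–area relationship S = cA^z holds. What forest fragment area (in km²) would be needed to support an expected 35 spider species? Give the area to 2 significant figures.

z = ln(33/15) / ln(52.4/2.87) = 0.7885 / 2.9046 = 0.2715
c = 15 / 2.87^0.2715 = 15 / 1.331 = 11.27
A = (35/11.27)^(1/0.2715) ⇒ ln A = ln(3.106)/0.2715 = 4.1757
A = e^4.1757 ≈ 65.08 km²

65 km²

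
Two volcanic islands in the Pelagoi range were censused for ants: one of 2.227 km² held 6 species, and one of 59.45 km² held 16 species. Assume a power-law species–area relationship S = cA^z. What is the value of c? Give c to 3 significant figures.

z = ln(S₂/S₁) / ln(A₂/A₁) = ln(16/6) / ln(59.45/2.227) = 0.9808 / 3.2845 = 0.2986
c = S₁ / A₁^z = 6 / 2.227^0.2986 = 6 / 1.27 = 4.724

4.72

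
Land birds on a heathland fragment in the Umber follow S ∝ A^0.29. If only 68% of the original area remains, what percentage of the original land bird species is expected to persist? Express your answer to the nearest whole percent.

89%

S_new/S_old = (A_new/A_old)^z = 0.68^0.29
= exp(0.29 × ln 0.68) = exp(0.29 × -0.3857) = exp(-0.1118) ≈ 0.8942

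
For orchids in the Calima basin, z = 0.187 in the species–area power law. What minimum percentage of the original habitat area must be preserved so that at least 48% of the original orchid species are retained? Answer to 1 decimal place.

2.0%

Need (A_new/A_old)^0.187 = 0.48, so A_new/A_old = 0.48^(1/0.187) = 0.48^5.348
ln(A_new/A_old) = ln 0.48 / 0.187 = -0.7340 / 0.187 = -3.9250
A_new/A_old = e^-3.9250 ≈ 0.01974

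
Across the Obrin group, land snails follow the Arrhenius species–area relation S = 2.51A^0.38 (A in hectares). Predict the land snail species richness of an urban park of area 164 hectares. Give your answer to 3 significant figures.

S = 2.51 × 164^0.38
ln S = ln 2.51 + 0.38 × ln 164 = 0.9203 + 0.38 × 5.0999 = 2.8582
S = e^2.8582 ≈ 17.43

17.4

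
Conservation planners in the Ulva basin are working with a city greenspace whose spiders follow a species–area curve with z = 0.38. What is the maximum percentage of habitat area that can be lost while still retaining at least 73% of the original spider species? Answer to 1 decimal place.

Need (A_new/A_old)^0.38 = 0.73, so A_new/A_old = 0.73^(1/0.38) = 0.73^2.632
ln(A_new/A_old) = ln 0.73 / 0.38 = -0.3147 / 0.38 = -0.8282
A_new/A_old = e^-0.8282 ≈ 0.4368
Fraction that can be lost = 1 − 0.4368 = 0.5632

56.3%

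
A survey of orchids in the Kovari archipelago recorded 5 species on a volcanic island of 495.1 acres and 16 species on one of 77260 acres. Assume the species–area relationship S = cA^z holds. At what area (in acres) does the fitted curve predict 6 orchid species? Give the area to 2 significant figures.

1100 acres

z = ln(16/5) / ln(77260/495.1) = 1.1632 / 5.0502 = 0.2303
c = 5 / 495.1^0.2303 = 5 / 4.175 = 1.198
A = (6/1.198)^(1/0.2303) ⇒ ln A = ln(5.01)/0.2303 = 6.9964
A = e^6.9964 ≈ 1093 acres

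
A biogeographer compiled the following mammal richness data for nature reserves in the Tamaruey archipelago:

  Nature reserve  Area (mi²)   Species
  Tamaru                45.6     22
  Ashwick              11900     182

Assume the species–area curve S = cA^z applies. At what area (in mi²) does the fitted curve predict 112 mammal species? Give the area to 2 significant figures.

z = ln(182/22) / ln(11900/45.6) = 2.1130 / 5.5644 = 0.3797
c = 22 / 45.6^0.3797 = 22 / 4.265 = 5.158
A = (112/5.158)^(1/0.3797) ⇒ ln A = ln(21.71)/0.3797 = 8.1057
A = e^8.1057 ≈ 3313 mi²

3300 mi²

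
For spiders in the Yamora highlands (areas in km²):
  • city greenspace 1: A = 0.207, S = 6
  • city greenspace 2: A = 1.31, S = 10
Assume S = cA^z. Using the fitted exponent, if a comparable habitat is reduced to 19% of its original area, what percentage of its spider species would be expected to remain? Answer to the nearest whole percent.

z = ln(10/6) / ln(1.31/0.207) = 0.5108 / 1.8451 = 0.2769
S_new/S_old = (A_new/A_old)^z = 0.19^0.2769 = exp(0.2769 × -1.6607) = 0.6314

63%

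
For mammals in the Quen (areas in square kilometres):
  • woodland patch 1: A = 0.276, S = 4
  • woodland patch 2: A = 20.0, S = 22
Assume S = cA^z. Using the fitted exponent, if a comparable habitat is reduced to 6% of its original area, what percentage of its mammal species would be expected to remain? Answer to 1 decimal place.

z = ln(22/4) / ln(20/0.276) = 1.7047 / 4.2831 = 0.3980
S_new/S_old = (A_new/A_old)^z = 0.06^0.3980 = exp(0.3980 × -2.8134) = 0.3263

32.6%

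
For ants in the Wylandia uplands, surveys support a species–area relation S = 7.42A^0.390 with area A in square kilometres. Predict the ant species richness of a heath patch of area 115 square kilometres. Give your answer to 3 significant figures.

47.2

S = 7.42 × 115^0.39
ln S = ln 7.42 + 0.39 × ln 115 = 2.0042 + 0.39 × 4.7449 = 3.8547
S = e^3.8547 ≈ 47.21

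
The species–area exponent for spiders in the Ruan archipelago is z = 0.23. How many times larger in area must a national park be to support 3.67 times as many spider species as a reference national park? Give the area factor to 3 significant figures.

(A₂/A₁)^0.23 = 3.67, so A₂/A₁ = 3.67^(1/0.23) = 3.67^4.348
ln(A₂/A₁) = ln 3.67 / 0.23 = 1.3002 / 0.23 = 5.6530
A₂/A₁ = e^5.6530 ≈ 285.1

285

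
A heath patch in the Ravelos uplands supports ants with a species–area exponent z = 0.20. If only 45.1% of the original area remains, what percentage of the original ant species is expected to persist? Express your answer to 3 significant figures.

S_new/S_old = (A_new/A_old)^z = 0.451^0.2
= exp(0.2 × ln 0.451) = exp(0.2 × -0.7963) = exp(-0.1593) ≈ 0.8528

85.3%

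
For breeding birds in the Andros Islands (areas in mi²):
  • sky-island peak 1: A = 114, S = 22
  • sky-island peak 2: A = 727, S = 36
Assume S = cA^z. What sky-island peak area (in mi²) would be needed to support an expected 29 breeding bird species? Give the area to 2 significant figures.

z = ln(36/22) / ln(727/114) = 0.4925 / 1.8527 = 0.2658
c = 22 / 114^0.2658 = 22 / 3.522 = 6.247
A = (29/6.247)^(1/0.2658) ⇒ ln A = ln(4.642)/0.2658 = 5.7755
A = e^5.7755 ≈ 322.3 mi²

320 mi²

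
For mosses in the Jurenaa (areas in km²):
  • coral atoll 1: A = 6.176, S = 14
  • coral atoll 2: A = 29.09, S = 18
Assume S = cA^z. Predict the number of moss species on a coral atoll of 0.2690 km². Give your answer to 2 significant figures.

8.4

z = ln(18/14) / ln(29.09/6.176) = 0.2513 / 1.5497 = 0.1622
c = 14 / 6.176^0.1622 = 14 / 1.343 = 10.42
S₃ = 10.42 × 0.269^0.1622 = 10.42 × 0.8082 ≈ 8.422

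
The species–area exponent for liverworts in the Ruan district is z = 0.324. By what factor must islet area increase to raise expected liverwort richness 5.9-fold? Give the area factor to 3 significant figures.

(A₂/A₁)^0.324 = 5.9, so A₂/A₁ = 5.9^(1/0.324) = 5.9^3.086
ln(A₂/A₁) = ln 5.9 / 0.324 = 1.7750 / 0.324 = 5.4782
A₂/A₁ = e^5.4782 ≈ 239.4

239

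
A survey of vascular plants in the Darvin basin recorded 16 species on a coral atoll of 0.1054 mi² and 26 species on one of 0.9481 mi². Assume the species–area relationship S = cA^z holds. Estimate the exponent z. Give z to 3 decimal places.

Taking logs: ln S = ln c + z ln A, so z = (ln S₂ − ln S₁)/(ln A₂ − ln A₁).
z = ln(26/16) / ln(0.9481/0.1054) = ln(1.625) / ln(8.995) = 0.4855 / 2.1967 = 0.2210

0.221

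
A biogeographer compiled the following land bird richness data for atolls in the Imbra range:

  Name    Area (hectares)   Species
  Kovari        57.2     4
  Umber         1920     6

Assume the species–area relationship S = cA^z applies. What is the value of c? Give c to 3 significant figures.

2.51

z = ln(S₂/S₁) / ln(A₂/A₁) = ln(6/4) / ln(1920/57.2) = 0.4055 / 3.5135 = 0.1154
c = S₁ / A₁^z = 4 / 57.2^0.1154 = 4 / 1.595 = 2.508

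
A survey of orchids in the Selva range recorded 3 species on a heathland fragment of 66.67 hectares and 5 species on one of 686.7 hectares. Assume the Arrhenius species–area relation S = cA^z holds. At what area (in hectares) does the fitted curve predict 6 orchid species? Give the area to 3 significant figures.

z = ln(5/3) / ln(686.7/66.67) = 0.5108 / 2.3321 = 0.2190
c = 3 / 66.67^0.2190 = 3 / 2.509 = 1.196
A = (6/1.196)^(1/0.2190) ⇒ ln A = ln(5.018)/0.2190 = 7.3643
A = e^7.3643 ≈ 1579 hectares

1580 hectares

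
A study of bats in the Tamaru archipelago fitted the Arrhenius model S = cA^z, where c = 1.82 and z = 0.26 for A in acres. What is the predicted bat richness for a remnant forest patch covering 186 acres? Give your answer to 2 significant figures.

7.1

S = 1.82 × 186^0.26
ln S = ln 1.82 + 0.26 × ln 186 = 0.5988 + 0.26 × 5.2257 = 1.9575
S = e^1.9575 ≈ 7.082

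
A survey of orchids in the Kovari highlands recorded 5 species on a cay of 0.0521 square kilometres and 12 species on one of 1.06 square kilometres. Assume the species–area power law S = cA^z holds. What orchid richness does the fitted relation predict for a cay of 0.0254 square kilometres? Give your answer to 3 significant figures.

4.06

z = ln(12/5) / ln(1.06/0.0521) = 0.8755 / 3.0129 = 0.2906
c = 5 / 0.0521^0.2906 = 5 / 0.4238 = 11.8
S₃ = 11.8 × 0.0254^0.2906 = 11.8 × 0.3439 ≈ 4.058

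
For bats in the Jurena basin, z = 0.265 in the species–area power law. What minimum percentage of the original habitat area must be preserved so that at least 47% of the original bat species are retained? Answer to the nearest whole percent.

6%

Need (A_new/A_old)^0.265 = 0.47, so A_new/A_old = 0.47^(1/0.265) = 0.47^3.774
ln(A_new/A_old) = ln 0.47 / 0.265 = -0.7550 / 0.265 = -2.8491
A_new/A_old = e^-2.8491 ≈ 0.05789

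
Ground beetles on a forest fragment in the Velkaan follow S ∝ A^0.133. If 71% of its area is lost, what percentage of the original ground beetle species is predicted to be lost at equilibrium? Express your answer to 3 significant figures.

15.2%

S_new/S_old = (A_new/A_old)^z = 0.29^0.133
= exp(0.133 × ln 0.29) = exp(0.133 × -1.2379) = exp(-0.1646) ≈ 0.8482
Fraction lost = 1 − 0.8482 = 0.1518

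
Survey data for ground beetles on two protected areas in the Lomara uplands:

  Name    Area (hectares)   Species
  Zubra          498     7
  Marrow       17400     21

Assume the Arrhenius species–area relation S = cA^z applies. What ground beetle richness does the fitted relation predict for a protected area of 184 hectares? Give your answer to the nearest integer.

z = ln(21/7) / ln(17400/498) = 1.0986 / 3.5536 = 0.3092
c = 7 / 498^0.3092 = 7 / 6.821 = 1.026
S₃ = 1.026 × 184^0.3092 = 1.026 × 5.014 ≈ 5.145

5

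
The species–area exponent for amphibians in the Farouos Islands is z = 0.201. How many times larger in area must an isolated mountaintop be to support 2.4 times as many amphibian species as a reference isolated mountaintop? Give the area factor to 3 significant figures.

77.9

(A₂/A₁)^0.201 = 2.4, so A₂/A₁ = 2.4^(1/0.201) = 2.4^4.975
ln(A₂/A₁) = ln 2.4 / 0.201 = 0.8755 / 0.201 = 4.3556
A₂/A₁ = e^4.3556 ≈ 77.91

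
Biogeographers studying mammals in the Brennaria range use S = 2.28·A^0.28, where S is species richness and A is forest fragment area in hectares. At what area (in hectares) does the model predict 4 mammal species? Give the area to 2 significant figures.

7.4 hectares

4 = 2.28 × A^0.28  ⇒  A^0.28 = 4/2.28 = 1.754
ln A = ln(1.754) / 0.28 = 0.5621 / 0.28 = 2.0076
A = e^2.0076 ≈ 7.445 hectares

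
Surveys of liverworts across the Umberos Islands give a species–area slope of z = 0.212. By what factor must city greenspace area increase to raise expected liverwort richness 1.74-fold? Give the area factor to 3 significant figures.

13.6

(A₂/A₁)^0.212 = 1.74, so A₂/A₁ = 1.74^(1/0.212) = 1.74^4.717
ln(A₂/A₁) = ln 1.74 / 0.212 = 0.5539 / 0.212 = 2.6127
A₂/A₁ = e^2.6127 ≈ 13.64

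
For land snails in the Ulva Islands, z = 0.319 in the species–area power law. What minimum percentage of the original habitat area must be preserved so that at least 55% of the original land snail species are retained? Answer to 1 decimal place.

15.3%

Need (A_new/A_old)^0.319 = 0.55, so A_new/A_old = 0.55^(1/0.319) = 0.55^3.135
ln(A_new/A_old) = ln 0.55 / 0.319 = -0.5978 / 0.319 = -1.8741
A_new/A_old = e^-1.8741 ≈ 0.1535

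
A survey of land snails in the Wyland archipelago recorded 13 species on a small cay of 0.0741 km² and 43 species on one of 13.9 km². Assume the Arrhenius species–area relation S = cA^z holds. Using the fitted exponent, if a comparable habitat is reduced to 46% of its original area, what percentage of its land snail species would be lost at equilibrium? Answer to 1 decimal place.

16.3%

z = ln(43/13) / ln(13.9/0.0741) = 1.1963 / 5.2342 = 0.2285
S_new/S_old = (A_new/A_old)^z = 0.46^0.2285 = exp(0.2285 × -0.7765) = 0.8374
Fraction lost = 1 − 0.8374 = 0.1626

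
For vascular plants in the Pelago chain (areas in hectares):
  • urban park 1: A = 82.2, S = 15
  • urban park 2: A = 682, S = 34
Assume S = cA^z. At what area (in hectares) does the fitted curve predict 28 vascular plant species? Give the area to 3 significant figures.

z = ln(34/15) / ln(682/82.2) = 0.8183 / 2.1159 = 0.3867
c = 15 / 82.2^0.3867 = 15 / 5.503 = 2.726
A = (28/2.726)^(1/0.3867) ⇒ ln A = ln(10.27)/0.3867 = 6.0230
A = e^6.0230 ≈ 412.8 hectares

413 hectares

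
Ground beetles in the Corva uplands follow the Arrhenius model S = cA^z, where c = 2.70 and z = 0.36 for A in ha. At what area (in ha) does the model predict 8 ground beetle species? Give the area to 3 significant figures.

8 = 2.7 × A^0.36  ⇒  A^0.36 = 8/2.7 = 2.963
ln A = ln(2.963) / 0.36 = 1.0862 / 0.36 = 3.0172
A = e^3.0172 ≈ 20.43 ha

20.4 ha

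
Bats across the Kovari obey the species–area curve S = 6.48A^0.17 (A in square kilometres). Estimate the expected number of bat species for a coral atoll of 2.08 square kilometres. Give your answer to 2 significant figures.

S = 6.48 × 2.08^0.17 = 6.48 × 1.133 ≈ 7.339

7.3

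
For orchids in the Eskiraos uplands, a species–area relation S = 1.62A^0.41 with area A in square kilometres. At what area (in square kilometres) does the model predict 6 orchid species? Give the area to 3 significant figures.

6 = 1.62 × A^0.41  ⇒  A^0.41 = 6/1.62 = 3.704
ln A = ln(3.704) / 0.41 = 1.3093 / 0.41 = 3.1935
A = e^3.1935 ≈ 24.37 square kilometres

24.4 square kilometres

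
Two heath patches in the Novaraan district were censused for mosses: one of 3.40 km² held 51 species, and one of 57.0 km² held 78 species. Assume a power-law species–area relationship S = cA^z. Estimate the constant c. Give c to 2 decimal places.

42.41

z = ln(S₂/S₁) / ln(A₂/A₁) = ln(78/51) / ln(57/3.4) = 0.4249 / 2.8193 = 0.1507
c = S₁ / A₁^z = 51 / 3.4^0.1507 = 51 / 1.203 = 42.41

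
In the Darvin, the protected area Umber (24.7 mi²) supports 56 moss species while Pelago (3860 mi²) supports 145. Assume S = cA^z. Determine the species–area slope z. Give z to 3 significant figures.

0.188

Taking logs: ln S = ln c + z ln A, so z = (ln S₂ − ln S₁)/(ln A₂ − ln A₁).
z = ln(145/56) / ln(3860/24.7) = ln(2.589) / ln(156.3) = 0.9514 / 5.0516 = 0.1883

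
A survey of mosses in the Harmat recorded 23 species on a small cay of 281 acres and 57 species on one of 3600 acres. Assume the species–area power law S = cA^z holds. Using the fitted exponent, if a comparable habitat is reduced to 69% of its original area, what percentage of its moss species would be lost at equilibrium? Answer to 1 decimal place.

12.4%

z = ln(57/23) / ln(3600/281) = 0.9076 / 2.5503 = 0.3559
S_new/S_old = (A_new/A_old)^z = 0.69^0.3559 = exp(0.3559 × -0.3711) = 0.8763
Fraction lost = 1 − 0.8763 = 0.1237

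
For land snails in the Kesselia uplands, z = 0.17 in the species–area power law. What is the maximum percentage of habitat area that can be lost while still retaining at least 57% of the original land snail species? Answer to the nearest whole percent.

Need (A_new/A_old)^0.17 = 0.57, so A_new/A_old = 0.57^(1/0.17) = 0.57^5.882
ln(A_new/A_old) = ln 0.57 / 0.17 = -0.5621 / 0.17 = -3.3066
A_new/A_old = e^-3.3066 ≈ 0.03664
Fraction that can be lost = 1 − 0.03664 = 0.9634

96%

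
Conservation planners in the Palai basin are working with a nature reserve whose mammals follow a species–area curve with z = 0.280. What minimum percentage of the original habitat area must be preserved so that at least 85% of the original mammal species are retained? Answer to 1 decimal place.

56.0%

Need (A_new/A_old)^0.28 = 0.85, so A_new/A_old = 0.85^(1/0.28) = 0.85^3.571
ln(A_new/A_old) = ln 0.85 / 0.28 = -0.1625 / 0.28 = -0.5804
A_new/A_old = e^-0.5804 ≈ 0.5597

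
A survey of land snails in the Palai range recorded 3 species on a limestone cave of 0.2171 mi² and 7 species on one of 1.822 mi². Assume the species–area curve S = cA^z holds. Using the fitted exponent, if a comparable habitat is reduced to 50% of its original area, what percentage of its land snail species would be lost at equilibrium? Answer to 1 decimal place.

z = ln(7/3) / ln(1.822/0.2171) = 0.8473 / 2.1273 = 0.3983
S_new/S_old = (A_new/A_old)^z = 0.5^0.3983 = exp(0.3983 × -0.6931) = 0.7588
Fraction lost = 1 − 0.7588 = 0.2412

24.1%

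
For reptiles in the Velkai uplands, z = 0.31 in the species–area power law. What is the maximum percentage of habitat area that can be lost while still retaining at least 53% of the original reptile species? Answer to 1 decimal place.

87.1%

Need (A_new/A_old)^0.31 = 0.53, so A_new/A_old = 0.53^(1/0.31) = 0.53^3.226
ln(A_new/A_old) = ln 0.53 / 0.31 = -0.6349 / 0.31 = -2.0480
A_new/A_old = e^-2.0480 ≈ 0.129
Fraction that can be lost = 1 − 0.129 = 0.871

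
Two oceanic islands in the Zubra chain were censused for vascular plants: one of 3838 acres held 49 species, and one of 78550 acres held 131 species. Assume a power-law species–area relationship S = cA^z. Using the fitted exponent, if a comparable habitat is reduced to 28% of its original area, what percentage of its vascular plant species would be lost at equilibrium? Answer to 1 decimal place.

z = ln(131/49) / ln(78550/3838) = 0.9834 / 3.0188 = 0.3258
S_new/S_old = (A_new/A_old)^z = 0.28^0.3258 = exp(0.3258 × -1.2730) = 0.6606
Fraction lost = 1 − 0.6606 = 0.3394

33.9%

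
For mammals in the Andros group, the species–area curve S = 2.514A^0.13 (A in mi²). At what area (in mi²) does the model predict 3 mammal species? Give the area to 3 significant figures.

3 = 2.514 × A^0.13  ⇒  A^0.13 = 3/2.514 = 1.193
ln A = ln(1.193) / 0.13 = 0.1767 / 0.13 = 1.3595
A = e^1.3595 ≈ 3.894 mi²

3.89 mi²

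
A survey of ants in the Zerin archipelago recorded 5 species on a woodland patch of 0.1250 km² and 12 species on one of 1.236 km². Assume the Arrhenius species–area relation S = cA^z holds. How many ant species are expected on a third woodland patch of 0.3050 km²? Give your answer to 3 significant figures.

7.03

z = ln(12/5) / ln(1.236/0.125) = 0.8755 / 2.2913 = 0.3821
c = 5 / 0.125^0.3821 = 5 / 0.4518 = 11.07
S₃ = 11.07 × 0.305^0.3821 = 11.07 × 0.6353 ≈ 7.03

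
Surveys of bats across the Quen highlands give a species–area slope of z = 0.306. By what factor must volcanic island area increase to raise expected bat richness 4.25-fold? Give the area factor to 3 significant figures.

(A₂/A₁)^0.306 = 4.25, so A₂/A₁ = 4.25^(1/0.306) = 4.25^3.268
ln(A₂/A₁) = ln 4.25 / 0.306 = 1.4469 / 0.306 = 4.7285
A₂/A₁ = e^4.7285 ≈ 113.1

113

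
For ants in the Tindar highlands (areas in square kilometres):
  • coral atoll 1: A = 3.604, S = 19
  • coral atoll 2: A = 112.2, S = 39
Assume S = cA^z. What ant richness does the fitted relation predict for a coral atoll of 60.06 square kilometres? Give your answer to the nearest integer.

z = ln(39/19) / ln(112.2/3.604) = 0.7191 / 3.4382 = 0.2092
c = 19 / 3.604^0.2092 = 19 / 1.308 = 14.53
S₃ = 14.53 × 60.06^0.2092 = 14.53 × 2.355 ≈ 34.22

34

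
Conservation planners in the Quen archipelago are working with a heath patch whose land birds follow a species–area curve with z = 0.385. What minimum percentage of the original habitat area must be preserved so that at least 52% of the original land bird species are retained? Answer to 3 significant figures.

18.3%

Need (A_new/A_old)^0.385 = 0.52, so A_new/A_old = 0.52^(1/0.385) = 0.52^2.597
ln(A_new/A_old) = ln 0.52 / 0.385 = -0.6539 / 0.385 = -1.6985
A_new/A_old = e^-1.6985 ≈ 0.183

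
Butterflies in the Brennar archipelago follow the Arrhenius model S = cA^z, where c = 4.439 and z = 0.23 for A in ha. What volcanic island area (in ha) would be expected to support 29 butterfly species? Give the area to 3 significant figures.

3500 ha

29 = 4.439 × A^0.23  ⇒  A^0.23 = 29/4.439 = 6.533
ln A = ln(6.533) / 0.23 = 1.8769 / 0.23 = 8.1603
A = e^8.1603 ≈ 3499 ha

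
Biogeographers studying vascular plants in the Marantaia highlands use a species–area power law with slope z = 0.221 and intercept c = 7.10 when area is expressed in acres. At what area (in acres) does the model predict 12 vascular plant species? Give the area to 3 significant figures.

10.7 acres

12 = 7.1 × A^0.221  ⇒  A^0.221 = 12/7.1 = 1.69
ln A = ln(1.69) / 0.221 = 0.5248 / 0.221 = 2.3747
A = e^2.3747 ≈ 10.75 acres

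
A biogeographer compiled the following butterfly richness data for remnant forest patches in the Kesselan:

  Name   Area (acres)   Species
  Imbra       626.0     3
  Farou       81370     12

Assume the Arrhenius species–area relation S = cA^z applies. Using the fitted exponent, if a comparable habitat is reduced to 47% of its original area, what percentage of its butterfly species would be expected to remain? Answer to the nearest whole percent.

81%

z = ln(12/3) / ln(81370/626) = 1.3863 / 4.8674 = 0.2848
S_new/S_old = (A_new/A_old)^z = 0.47^0.2848 = exp(0.2848 × -0.7550) = 0.8065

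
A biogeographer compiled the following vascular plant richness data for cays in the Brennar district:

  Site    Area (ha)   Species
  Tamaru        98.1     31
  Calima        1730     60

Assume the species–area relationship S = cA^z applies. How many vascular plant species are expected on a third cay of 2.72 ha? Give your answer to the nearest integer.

z = ln(60/31) / ln(1730/98.1) = 0.6604 / 2.8699 = 0.2301
c = 31 / 98.1^0.2301 = 31 / 2.873 = 10.79
S₃ = 10.79 × 2.72^0.2301 = 10.79 × 1.259 ≈ 13.59

14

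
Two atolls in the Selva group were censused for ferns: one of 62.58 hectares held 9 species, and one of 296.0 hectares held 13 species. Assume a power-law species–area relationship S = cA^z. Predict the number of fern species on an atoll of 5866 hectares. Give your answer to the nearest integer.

26

z = ln(13/9) / ln(296/62.58) = 0.3677 / 1.5539 = 0.2366
c = 9 / 62.58^0.2366 = 9 / 2.661 = 3.382
S₃ = 3.382 × 5866^0.2366 = 3.382 × 7.794 ≈ 26.36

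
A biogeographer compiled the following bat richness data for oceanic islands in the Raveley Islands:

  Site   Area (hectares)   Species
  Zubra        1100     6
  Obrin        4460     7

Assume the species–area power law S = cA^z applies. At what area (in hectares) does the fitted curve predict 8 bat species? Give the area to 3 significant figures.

z = ln(7/6) / ln(4460/1100) = 0.1542 / 1.3998 = 0.1101
c = 6 / 1100^0.1101 = 6 / 2.162 = 2.775
A = (8/2.775)^(1/0.1101) ⇒ ln A = ln(2.883)/0.1101 = 9.6155
A = e^9.6155 ≈ 14995 hectares

15000 hectares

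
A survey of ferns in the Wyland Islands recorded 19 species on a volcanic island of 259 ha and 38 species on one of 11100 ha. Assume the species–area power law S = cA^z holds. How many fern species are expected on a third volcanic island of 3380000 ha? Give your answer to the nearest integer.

109

z = ln(38/19) / ln(11100/259) = 0.6931 / 3.7579 = 0.1845
c = 19 / 259^0.1845 = 19 / 2.787 = 6.817
S₃ = 6.817 × 3380000^0.1845 = 6.817 × 16.01 ≈ 109.1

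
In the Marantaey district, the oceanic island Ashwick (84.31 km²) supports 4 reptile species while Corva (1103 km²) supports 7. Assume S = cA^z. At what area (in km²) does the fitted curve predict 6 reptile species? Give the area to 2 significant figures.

540 km²

z = ln(7/4) / ln(1103/84.31) = 0.5596 / 2.5713 = 0.2176
c = 4 / 84.31^0.2176 = 4 / 2.625 = 1.524
A = (6/1.524)^(1/0.2176) ⇒ ln A = ln(3.938)/0.2176 = 6.2975
A = e^6.2975 ≈ 543.2 km²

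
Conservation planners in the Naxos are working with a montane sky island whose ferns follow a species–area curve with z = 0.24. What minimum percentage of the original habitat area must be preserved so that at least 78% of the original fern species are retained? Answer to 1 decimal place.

35.5%

Need (A_new/A_old)^0.24 = 0.78, so A_new/A_old = 0.78^(1/0.24) = 0.78^4.167
ln(A_new/A_old) = ln 0.78 / 0.24 = -0.2485 / 0.24 = -1.0353
A_new/A_old = e^-1.0353 ≈ 0.3551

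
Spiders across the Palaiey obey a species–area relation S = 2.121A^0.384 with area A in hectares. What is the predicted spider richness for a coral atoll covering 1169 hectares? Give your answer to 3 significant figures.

S = 2.121 × 1169^0.384 = 2.121 × 15.07 ≈ 31.96

32.0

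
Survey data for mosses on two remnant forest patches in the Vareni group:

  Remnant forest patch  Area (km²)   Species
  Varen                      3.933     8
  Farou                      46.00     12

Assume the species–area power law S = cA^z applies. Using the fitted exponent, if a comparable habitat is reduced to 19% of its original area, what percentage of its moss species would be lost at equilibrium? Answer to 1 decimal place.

z = ln(12/8) / ln(46/3.933) = 0.4055 / 2.4592 = 0.1649
S_new/S_old = (A_new/A_old)^z = 0.19^0.1649 = exp(0.1649 × -1.6607) = 0.7605
Fraction lost = 1 − 0.7605 = 0.2395

24.0%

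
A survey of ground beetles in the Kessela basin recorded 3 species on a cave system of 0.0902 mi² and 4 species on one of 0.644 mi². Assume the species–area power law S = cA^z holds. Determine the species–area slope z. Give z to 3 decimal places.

0.146

Taking logs: ln S = ln c + z ln A, so z = (ln S₂ − ln S₁)/(ln A₂ − ln A₁).
z = ln(4/3) / ln(0.644/0.0902) = ln(1.333) / ln(7.14) = 0.2877 / 1.9657 = 0.1464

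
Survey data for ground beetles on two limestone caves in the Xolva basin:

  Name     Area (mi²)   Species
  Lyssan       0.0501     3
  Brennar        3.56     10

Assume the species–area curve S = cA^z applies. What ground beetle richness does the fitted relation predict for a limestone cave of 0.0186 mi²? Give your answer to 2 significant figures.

2.3

z = ln(10/3) / ln(3.56/0.0501) = 1.2040 / 4.2635 = 0.2824
c = 3 / 0.0501^0.2824 = 3 / 0.4294 = 6.987
S₃ = 6.987 × 0.0186^0.2824 = 6.987 × 0.3246 ≈ 2.268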